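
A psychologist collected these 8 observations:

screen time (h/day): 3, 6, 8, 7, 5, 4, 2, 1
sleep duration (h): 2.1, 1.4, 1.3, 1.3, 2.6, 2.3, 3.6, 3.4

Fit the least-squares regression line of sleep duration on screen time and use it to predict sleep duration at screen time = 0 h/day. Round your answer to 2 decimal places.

3.75

n = 8, Σx = 36, Σy = 18, Σxy = 67, Σx² = 204
Sxx = Σx² − (Σx)²/n = 204 − 162 = 42
Sxy = Σxy − (Σx)(Σy)/n = 67 − 81 = -14
b = Sxy/Sxx = -14/42 = -0.333333
a = ȳ − b·x̄ = 2.25 − (-0.333333)·4.5 = 3.75
ŷ(0) = a + b·0 = 3.75 + (-0.333333)·0 = 3.75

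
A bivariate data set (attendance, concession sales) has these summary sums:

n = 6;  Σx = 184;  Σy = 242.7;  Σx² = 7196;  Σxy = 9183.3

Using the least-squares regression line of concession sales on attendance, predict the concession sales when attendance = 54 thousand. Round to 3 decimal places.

Sxx = Σx² − (Σx)²/n = 7196 − 5642.666667 = 1553.333333
Sxy = Σxy − (Σx)(Σy)/n = 9183.3 − 7442.8 = 1740.5
b = Sxy/Sxx = 1740.5/1553.333333 = 1.120494
a = ȳ − b·x̄ = 40.45 − 1.120494·30.666667 = 6.088197
ŷ(54) = a + b·54 = 6.088197 + 1.120494·54 = 66.594850

66.595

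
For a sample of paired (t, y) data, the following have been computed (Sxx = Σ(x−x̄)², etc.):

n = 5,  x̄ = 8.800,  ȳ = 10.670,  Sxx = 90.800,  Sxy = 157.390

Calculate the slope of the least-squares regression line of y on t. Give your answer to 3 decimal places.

1.733

b = Sxy/Sxx = 157.39/90.8 = 1.733370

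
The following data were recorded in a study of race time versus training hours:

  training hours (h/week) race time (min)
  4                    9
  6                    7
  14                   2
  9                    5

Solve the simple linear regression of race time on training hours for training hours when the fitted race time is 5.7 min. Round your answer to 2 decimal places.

8.32

n = 4, Σx = 33, Σy = 23, Σxy = 151, Σx² = 329
Sxx = Σx² − (Σx)²/n = 329 − 272.25 = 56.75
Sxy = Σxy − (Σx)(Σy)/n = 151 − 189.75 = -38.75
b = Sxy/Sxx = -38.75/56.75 = -0.682819
a = ȳ − b·x̄ = 5.75 − (-0.682819)·8.25 = 11.383260
Set a + b·x = 5.7: x = (5.7 − 11.383260) / (-0.682819) = 8.323226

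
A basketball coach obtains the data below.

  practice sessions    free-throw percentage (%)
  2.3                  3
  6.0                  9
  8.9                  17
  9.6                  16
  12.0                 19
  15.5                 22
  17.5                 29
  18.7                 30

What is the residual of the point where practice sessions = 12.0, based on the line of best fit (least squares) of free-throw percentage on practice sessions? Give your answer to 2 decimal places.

-0.21

n = 8, Σx = 90.5, Σy = 145, Σxy = 2003.3, Σx² = 1252.85
Sxx = Σx² − (Σx)²/n = 1252.85 − 1023.78125 = 229.06875
Sxy = Σxy − (Σx)(Σy)/n = 2003.3 − 1640.3125 = 362.9875
b = Sxy/Sxx = 362.9875/229.06875 = 1.584623
a = ȳ − b·x̄ = 18.125 − 1.584623·11.3125 = 0.198958
ŷ(12.0) = 0.198958 + 1.584623·12 = 19.214428
residual = y − ŷ = 19 − 19.214428 = -0.214428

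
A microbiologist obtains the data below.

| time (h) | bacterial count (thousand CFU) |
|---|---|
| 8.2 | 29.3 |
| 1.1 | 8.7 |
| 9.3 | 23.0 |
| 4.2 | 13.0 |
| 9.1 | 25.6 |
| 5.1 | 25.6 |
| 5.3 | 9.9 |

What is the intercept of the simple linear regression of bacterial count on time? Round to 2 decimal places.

n = 7, Σx = 42.3, Σy = 135.1, Σxy = 934.32, Σx² = 309.49
Sxx = Σx² − (Σx)²/n = 309.49 − 255.612857 = 53.877143
Sxy = Σxy − (Σx)(Σy)/n = 934.32 − 816.39 = 117.93
b = Sxy/Sxx = 117.93/53.877143 = 2.188869
a = ȳ − b·x̄ = 19.3 − 2.188869·6.042857 = 6.072978

6.07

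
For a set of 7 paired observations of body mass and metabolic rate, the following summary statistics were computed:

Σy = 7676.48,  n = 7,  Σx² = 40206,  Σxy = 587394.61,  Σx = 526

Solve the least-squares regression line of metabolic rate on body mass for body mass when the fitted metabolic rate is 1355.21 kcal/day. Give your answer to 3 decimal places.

Sxx = Σx² − (Σx)²/n = 40206 − 39525.142857 = 680.857143
Sxy = Σxy − (Σx)(Σy)/n = 587394.61 − 576832.64 = 10561.97
b = Sxy/Sxx = 10561.97/680.857143 = 15.512755
a = ȳ − b·x̄ = 1096.64 − 15.512755·75.142857 = -69.032728
Set a + b·x = 1355.21: x = (1355.21 − (-69.032728)) / 15.512755 = 91.811076

91.811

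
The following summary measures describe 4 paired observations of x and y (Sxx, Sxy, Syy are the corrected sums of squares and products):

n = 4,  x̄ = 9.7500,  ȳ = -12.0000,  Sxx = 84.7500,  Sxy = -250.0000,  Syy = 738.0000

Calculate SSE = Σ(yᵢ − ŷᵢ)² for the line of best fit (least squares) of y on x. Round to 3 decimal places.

b = Sxy/Sxx = -250/84.75 = -2.949853
SSE = Syy − b·Sxy = 738 − (-2.949853)·(-250) = 0.536873

0.537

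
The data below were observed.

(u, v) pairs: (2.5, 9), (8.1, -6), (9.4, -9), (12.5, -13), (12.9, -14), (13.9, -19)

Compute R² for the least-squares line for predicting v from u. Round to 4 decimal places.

n = 6, Σx = 59.3, Σy = -52, Σxy = -717.9, Σx² = 676.09, Σy² = 924
Sxx = Σx² − (Σx)²/n = 676.09 − 586.081667 = 90.008333
Sxy = Σxy − (Σx)(Σy)/n = -717.9 − (-513.933333) = -203.966667
Syy = Σy² − (Σy)²/n = 924 − 450.666667 = 473.333333
R² = Sxy²/(Sxx·Syy) = (-203.966667)²/(90.008333·473.333333) = 0.976492

0.9765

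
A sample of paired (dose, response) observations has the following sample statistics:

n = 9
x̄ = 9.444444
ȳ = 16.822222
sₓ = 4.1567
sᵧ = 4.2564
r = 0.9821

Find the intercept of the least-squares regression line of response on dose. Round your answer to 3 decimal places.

7.324

b = r · sᵧ/sₓ = 0.9821 · 4.2564/4.1567 = 1.005656
a = ȳ − b·x̄ = 16.822222 − 1.005656·9.444444 = 7.324360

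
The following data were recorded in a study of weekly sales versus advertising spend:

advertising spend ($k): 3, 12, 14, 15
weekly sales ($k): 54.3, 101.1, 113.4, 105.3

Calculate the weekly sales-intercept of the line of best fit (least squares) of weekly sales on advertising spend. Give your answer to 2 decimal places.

41.20

n = 4, Σx = 44, Σy = 374.1, Σxy = 4543.2, Σx² = 574
Sxx = Σx² − (Σx)²/n = 574 − 484 = 90
Sxy = Σxy − (Σx)(Σy)/n = 4543.2 − 4115.1 = 428.1
b = Sxy/Sxx = 428.1/90 = 4.756667
a = ȳ − b·x̄ = 93.525 − 4.756667·11 = 41.201667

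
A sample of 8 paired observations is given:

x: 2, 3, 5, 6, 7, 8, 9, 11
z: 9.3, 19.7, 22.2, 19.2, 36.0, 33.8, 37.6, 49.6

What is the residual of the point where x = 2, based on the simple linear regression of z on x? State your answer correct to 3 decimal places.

n = 8, Σx = 51, Σy = 227.4, Σxy = 1710.3, Σx² = 389
Sxx = Σx² − (Σx)²/n = 389 − 325.125 = 63.875
Sxy = Σxy − (Σx)(Σy)/n = 1710.3 − 1449.675 = 260.625
b = Sxy/Sxx = 260.625/63.875 = 4.080235
a = ȳ − b·x̄ = 28.425 − 4.080235·6.375 = 2.413503
ŷ(2) = 2.413503 + 4.080235·2 = 10.573973
residual = y − ŷ = 9.3 − 10.573973 = -1.273973

-1.274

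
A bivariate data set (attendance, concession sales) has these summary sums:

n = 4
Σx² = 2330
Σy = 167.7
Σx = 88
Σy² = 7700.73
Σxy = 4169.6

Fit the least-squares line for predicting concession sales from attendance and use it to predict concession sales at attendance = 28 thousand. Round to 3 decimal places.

Sxx = Σx² − (Σx)²/n = 2330 − 1936 = 394
Sxy = Σxy − (Σx)(Σy)/n = 4169.6 − 3689.4 = 480.2
b = Sxy/Sxx = 480.2/394 = 1.218782
a = ȳ − b·x̄ = 41.925 − 1.218782·22 = 15.111802
ŷ(28) = a + b·28 = 15.111802 + 1.218782·28 = 49.237690

49.238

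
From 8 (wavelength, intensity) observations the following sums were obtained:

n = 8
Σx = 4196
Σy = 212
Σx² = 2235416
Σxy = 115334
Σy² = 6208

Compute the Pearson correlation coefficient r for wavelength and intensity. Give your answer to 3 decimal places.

0.916

Sxx = Σx² − (Σx)²/n = 2235416 − 2200802 = 34614
Sxy = Σxy − (Σx)(Σy)/n = 115334 − 111194 = 4140
Syy = Σy² − (Σy)²/n = 6208 − 5618 = 590
r = Sxy/√(Sxx·Syy) = 4140/√(20422260) = 4140/4519.099468 = 0.916112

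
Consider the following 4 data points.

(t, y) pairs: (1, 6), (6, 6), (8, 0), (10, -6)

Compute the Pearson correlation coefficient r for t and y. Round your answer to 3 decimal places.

n = 4, Σx = 25, Σy = 6, Σxy = -18, Σx² = 201, Σy² = 108
Sxx = Σx² − (Σx)²/n = 201 − 156.25 = 44.75
Sxy = Σxy − (Σx)(Σy)/n = -18 − 37.5 = -55.5
Syy = Σy² − (Σy)²/n = 108 − 9 = 99
r = Sxy/√(Sxx·Syy) = -55.5/√(4430.25) = -55.5/66.560123 = -0.833833

-0.834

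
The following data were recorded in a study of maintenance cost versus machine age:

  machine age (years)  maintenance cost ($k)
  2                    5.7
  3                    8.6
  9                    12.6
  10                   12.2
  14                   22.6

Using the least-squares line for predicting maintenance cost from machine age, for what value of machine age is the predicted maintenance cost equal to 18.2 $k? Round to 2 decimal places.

12.54

n = 5, Σx = 38, Σy = 61.7, Σxy = 589, Σx² = 390
Sxx = Σx² − (Σx)²/n = 390 − 288.8 = 101.2
Sxy = Σxy − (Σx)(Σy)/n = 589 − 468.92 = 120.08
b = Sxy/Sxx = 120.08/101.2 = 1.186561
a = ȳ − b·x̄ = 12.34 − 1.186561·7.6 = 3.322134
Set a + b·x = 18.2: x = (18.2 − 3.322134) / 1.186561 = 12.538641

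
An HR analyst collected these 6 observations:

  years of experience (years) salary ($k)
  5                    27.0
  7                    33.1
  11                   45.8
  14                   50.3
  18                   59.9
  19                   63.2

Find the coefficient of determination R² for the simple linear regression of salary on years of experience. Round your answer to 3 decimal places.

n = 6, Σx = 74, Σy = 279.3, Σxy = 3853.7, Σx² = 1076, Σy² = 14034.59
Sxx = Σx² − (Σx)²/n = 1076 − 912.666667 = 163.333333
Sxy = Σxy − (Σx)(Σy)/n = 3853.7 − 3444.7 = 409
Syy = Σy² − (Σy)²/n = 14034.59 − 13001.415 = 1033.175
R² = Sxy²/(Sxx·Syy) = (409)²/(163.333333·1033.175) = 0.991284

0.991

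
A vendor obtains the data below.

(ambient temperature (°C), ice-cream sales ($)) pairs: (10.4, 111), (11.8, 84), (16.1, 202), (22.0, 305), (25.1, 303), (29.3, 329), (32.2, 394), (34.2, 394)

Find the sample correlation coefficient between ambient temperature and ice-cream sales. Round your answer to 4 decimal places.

0.9727

n = 8, Σx = 181.1, Σy = 2122, Σxy = 55514.4, Σx² = 4685.59, Σy² = 663728
Sxx = Σx² − (Σx)²/n = 4685.59 − 4099.65125 = 585.93875
Sxy = Σxy − (Σx)(Σy)/n = 55514.4 − 48036.775 = 7477.625
Syy = Σy² − (Σy)²/n = 663728 − 562860.5 = 100867.5
r = Sxy/√(Sxx·Syy) = 7477.625/√(59102176.865625) = 7477.625/7687.794018 = 0.972662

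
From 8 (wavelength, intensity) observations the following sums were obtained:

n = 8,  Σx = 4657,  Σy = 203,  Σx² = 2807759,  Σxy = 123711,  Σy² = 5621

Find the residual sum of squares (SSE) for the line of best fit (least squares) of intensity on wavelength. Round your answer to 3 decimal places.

152.865

Sxx = Σx² − (Σx)²/n = 2807759 − 2710956.125 = 96802.875
Sxy = Σxy − (Σx)(Σy)/n = 123711 − 118171.375 = 5539.625
Syy = Σy² − (Σy)²/n = 5621 − 5151.125 = 469.875
b = Sxy/Sxx = 5539.625/96802.875 = 0.057226
SSE = Syy − b·Sxy = 469.875 − 0.057226·5539.625 = 152.865354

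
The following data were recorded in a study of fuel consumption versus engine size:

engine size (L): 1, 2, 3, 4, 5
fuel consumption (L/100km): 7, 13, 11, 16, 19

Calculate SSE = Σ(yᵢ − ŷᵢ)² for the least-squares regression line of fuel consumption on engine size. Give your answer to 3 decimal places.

n = 5, Σx = 15, Σy = 66, Σxy = 225, Σx² = 55, Σy² = 956
Sxx = Σx² − (Σx)²/n = 55 − 45 = 10
Sxy = Σxy − (Σx)(Σy)/n = 225 − 198 = 27
Syy = Σy² − (Σy)²/n = 956 − 871.2 = 84.8
b = Sxy/Sxx = 27/10 = 2.7
SSE = Syy − b·Sxy = 84.8 − 2.7·27 = 11.9

11.900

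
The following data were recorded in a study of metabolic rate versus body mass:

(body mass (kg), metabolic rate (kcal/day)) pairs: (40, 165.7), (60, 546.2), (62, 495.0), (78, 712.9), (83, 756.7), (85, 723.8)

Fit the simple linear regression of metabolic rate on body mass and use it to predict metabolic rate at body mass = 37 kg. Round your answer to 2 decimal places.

177.56

n = 6, Σx = 408, Σy = 3400.3, Σxy = 250025.3, Σx² = 29242
Sxx = Σx² − (Σx)²/n = 29242 − 27744 = 1498
Sxy = Σxy − (Σx)(Σy)/n = 250025.3 − 231220.4 = 18804.9
b = Sxy/Sxx = 18804.9/1498 = 12.553338
a = ȳ − b·x̄ = 566.716667 − 12.553338·68 = -286.910303
ŷ(37) = a + b·37 = -286.910303 + 12.553338·37 = 177.563195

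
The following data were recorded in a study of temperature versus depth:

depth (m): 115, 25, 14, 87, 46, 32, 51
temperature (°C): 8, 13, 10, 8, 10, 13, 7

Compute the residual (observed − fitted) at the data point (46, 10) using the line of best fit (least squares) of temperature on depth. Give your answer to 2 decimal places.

n = 7, Σx = 370, Σy = 69, Σxy = 3314, Σx² = 27356
Sxx = Σx² − (Σx)²/n = 27356 − 19557.142857 = 7798.857143
Sxy = Σxy − (Σx)(Σy)/n = 3314 − 3647.142857 = -333.142857
b = Sxy/Sxx = -333.142857/7798.857143 = -0.042717
a = ȳ − b·x̄ = 9.857143 − (-0.042717)·52.857143 = 12.115035
ŷ(46) = 12.115035 + (-0.042717)·46 = 10.150059
residual = y − ŷ = 10 − 10.150059 = -0.150059

-0.15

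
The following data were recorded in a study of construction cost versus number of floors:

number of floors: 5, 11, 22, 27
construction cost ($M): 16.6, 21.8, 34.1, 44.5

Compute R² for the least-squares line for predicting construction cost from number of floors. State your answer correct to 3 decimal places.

n = 4, Σx = 65, Σy = 117, Σxy = 2274.5, Σx² = 1359, Σy² = 3893.86
Sxx = Σx² − (Σx)²/n = 1359 − 1056.25 = 302.75
Sxy = Σxy − (Σx)(Σy)/n = 2274.5 − 1901.25 = 373.25
Syy = Σy² − (Σy)²/n = 3893.86 − 3422.25 = 471.61
R² = Sxy²/(Sxx·Syy) = (373.25)²/(302.75·471.61) = 0.975736

0.976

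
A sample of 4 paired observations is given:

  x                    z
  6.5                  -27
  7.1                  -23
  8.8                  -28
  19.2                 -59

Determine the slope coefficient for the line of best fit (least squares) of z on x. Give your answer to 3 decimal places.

n = 4, Σx = 41.6, Σy = -137, Σxy = -1718, Σx² = 538.74
Sxx = Σx² − (Σx)²/n = 538.74 − 432.64 = 106.1
Sxy = Σxy − (Σx)(Σy)/n = -1718 − (-1424.8) = -293.2
b = Sxy/Sxx = -293.2/106.1 = -2.763431

-2.763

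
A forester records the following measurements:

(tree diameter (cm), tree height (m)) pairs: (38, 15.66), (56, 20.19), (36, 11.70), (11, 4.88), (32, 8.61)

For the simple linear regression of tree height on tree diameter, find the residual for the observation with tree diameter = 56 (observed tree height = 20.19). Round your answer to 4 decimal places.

0.4545

n = 5, Σx = 173, Σy = 61.04, Σxy = 2476.12, Σx² = 7021
Sxx = Σx² − (Σx)²/n = 7021 − 5985.8 = 1035.2
Sxy = Σxy − (Σx)(Σy)/n = 2476.12 − 2111.984 = 364.136
b = Sxy/Sxx = 364.136/1035.2 = 0.351754
a = ȳ − b·x̄ = 12.208 − 0.351754·34.6 = 0.037303
ŷ(56) = 0.037303 + 0.351754·56 = 19.735541
residual = y − ŷ = 20.19 − 19.735541 = 0.454459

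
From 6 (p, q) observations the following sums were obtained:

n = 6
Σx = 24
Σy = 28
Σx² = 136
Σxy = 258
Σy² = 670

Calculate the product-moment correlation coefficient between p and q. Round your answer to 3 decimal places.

Sxx = Σx² − (Σx)²/n = 136 − 96 = 40
Sxy = Σxy − (Σx)(Σy)/n = 258 − 112 = 146
Syy = Σy² − (Σy)²/n = 670 − 130.666667 = 539.333333
r = Sxy/√(Sxx·Syy) = 146/√(21573.333333) = 146/146.878635 = 0.994018

0.994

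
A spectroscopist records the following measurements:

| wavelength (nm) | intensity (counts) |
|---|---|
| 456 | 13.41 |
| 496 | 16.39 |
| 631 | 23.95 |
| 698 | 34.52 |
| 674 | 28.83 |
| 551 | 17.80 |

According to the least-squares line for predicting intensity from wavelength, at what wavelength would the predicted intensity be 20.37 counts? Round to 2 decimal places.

n = 6, Σx = 3506, Σy = 134.9, Σxy = 82691.03, Σx² = 2097194
Sxx = Σx² − (Σx)²/n = 2097194 − 2048672.666667 = 48521.333333
Sxy = Σxy − (Σx)(Σy)/n = 82691.03 − 78826.566667 = 3864.463333
b = Sxy/Sxx = 3864.463333/48521.333333 = 0.079645
a = ȳ − b·x̄ = 22.483333 − 0.079645·584.333333 = -24.055675
Set a + b·x = 20.37: x = (20.37 − (-24.055675)) / 0.079645 = 557.798795

557.80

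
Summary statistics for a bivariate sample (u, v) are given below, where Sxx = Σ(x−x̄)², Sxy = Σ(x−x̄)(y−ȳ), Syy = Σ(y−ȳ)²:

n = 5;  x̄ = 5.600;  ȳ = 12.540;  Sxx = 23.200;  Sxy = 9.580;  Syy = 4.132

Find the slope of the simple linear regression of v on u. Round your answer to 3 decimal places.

0.413

b = Sxy/Sxx = 9.58/23.2 = 0.412931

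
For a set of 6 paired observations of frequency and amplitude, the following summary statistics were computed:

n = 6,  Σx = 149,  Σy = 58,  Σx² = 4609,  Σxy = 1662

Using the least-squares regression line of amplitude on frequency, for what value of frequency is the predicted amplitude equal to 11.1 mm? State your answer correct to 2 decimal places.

30.71

Sxx = Σx² − (Σx)²/n = 4609 − 3700.166667 = 908.833333
Sxy = Σxy − (Σx)(Σy)/n = 1662 − 1440.333333 = 221.666667
b = Sxy/Sxx = 221.666667/908.833333 = 0.243902
a = ȳ − b·x̄ = 9.666667 − 0.243902·24.833333 = 3.609756
Set a + b·x = 11.1: x = (11.1 − 3.609756) / 0.243902 = 30.71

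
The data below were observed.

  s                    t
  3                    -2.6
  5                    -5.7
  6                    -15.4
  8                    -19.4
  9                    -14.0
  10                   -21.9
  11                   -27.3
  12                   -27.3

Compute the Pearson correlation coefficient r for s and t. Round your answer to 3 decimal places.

n = 8, Σx = 64, Σy = -133.6, Σxy = -1256.8, Σx² = 580, Σy² = 2818.96
Sxx = Σx² − (Σx)²/n = 580 − 512 = 68
Sxy = Σxy − (Σx)(Σy)/n = -1256.8 − (-1068.8) = -188
Syy = Σy² − (Σy)²/n = 2818.96 − 2231.12 = 587.84
r = Sxy/√(Sxx·Syy) = -188/√(39973.12) = -188/199.932789 = -0.940316

-0.940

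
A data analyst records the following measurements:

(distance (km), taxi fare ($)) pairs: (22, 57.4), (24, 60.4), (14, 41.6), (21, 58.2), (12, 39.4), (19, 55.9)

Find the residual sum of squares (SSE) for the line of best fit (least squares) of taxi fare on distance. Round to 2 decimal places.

n = 6, Σx = 112, Σy = 312.9, Σxy = 6051.9, Σx² = 2202, Σy² = 16737.89
Sxx = Σx² − (Σx)²/n = 2202 − 2090.666667 = 111.333333
Sxy = Σxy − (Σx)(Σy)/n = 6051.9 − 5840.8 = 211.1
Syy = Σy² − (Σy)²/n = 16737.89 − 16317.735 = 420.155
b = Sxy/Sxx = 211.1/111.333333 = 1.896108
SSE = Syy − b·Sxy = 420.155 − 1.896108·211.1 = 19.886647

19.89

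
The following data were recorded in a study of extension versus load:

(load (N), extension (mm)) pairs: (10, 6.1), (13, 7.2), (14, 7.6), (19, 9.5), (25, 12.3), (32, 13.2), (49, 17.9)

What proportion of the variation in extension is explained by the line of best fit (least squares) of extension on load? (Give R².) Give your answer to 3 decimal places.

n = 7, Σx = 162, Σy = 73.8, Σxy = 2048.5, Σx² = 4876, Σy² = 883
Sxx = Σx² − (Σx)²/n = 4876 − 3749.142857 = 1126.857143
Sxy = Σxy − (Σx)(Σy)/n = 2048.5 − 1707.942857 = 340.557143
Syy = Σy² − (Σy)²/n = 883 − 778.062857 = 104.937143
R² = Sxy²/(Sxx·Syy) = (340.557143)²/(1126.857143·104.937143) = 0.980803

0.981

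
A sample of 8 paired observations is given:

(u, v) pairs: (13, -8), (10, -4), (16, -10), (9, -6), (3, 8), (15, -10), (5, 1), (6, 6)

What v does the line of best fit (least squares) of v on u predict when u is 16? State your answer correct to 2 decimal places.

-11.71

n = 8, Σx = 77, Σy = -23, Σxy = -443, Σx² = 901
Sxx = Σx² − (Σx)²/n = 901 − 741.125 = 159.875
Sxy = Σxy − (Σx)(Σy)/n = -443 − (-221.375) = -221.625
b = Sxy/Sxx = -221.625/159.875 = -1.386239
a = ȳ − b·x̄ = -2.875 − (-1.386239)·9.625 = 10.467553
ŷ(16) = a + b·16 = 10.467553 + (-1.386239)·16 = -11.712275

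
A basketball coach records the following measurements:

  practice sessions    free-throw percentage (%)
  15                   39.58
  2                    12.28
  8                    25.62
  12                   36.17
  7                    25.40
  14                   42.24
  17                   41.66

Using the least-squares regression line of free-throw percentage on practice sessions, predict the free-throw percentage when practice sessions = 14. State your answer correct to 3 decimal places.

n = 7, Σx = 75, Σy = 222.95, Σxy = 2734.64, Σx² = 971
Sxx = Σx² − (Σx)²/n = 971 − 803.571429 = 167.428571
Sxy = Σxy − (Σx)(Σy)/n = 2734.64 − 2388.75 = 345.89
b = Sxy/Sxx = 345.89/167.428571 = 2.065896
a = ȳ − b·x̄ = 31.85 − 2.065896·10.714286 = 9.715401
ŷ(14) = a + b·14 = 9.715401 + 2.065896·14 = 38.637944

38.638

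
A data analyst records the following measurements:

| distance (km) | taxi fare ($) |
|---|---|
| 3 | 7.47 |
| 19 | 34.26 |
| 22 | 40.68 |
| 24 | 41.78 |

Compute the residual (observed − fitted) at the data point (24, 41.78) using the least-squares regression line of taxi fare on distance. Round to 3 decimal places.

n = 4, Σx = 68, Σy = 124.19, Σxy = 2571.03, Σx² = 1430
Sxx = Σx² − (Σx)²/n = 1430 − 1156 = 274
Sxy = Σxy − (Σx)(Σy)/n = 2571.03 − 2111.23 = 459.8
b = Sxy/Sxx = 459.8/274 = 1.678102
a = ȳ − b·x̄ = 31.0475 − 1.678102·17 = 2.519763
ŷ(24) = 2.519763 + 1.678102·24 = 42.794215
residual = y − ŷ = 41.78 − 42.794215 = -1.014215

-1.014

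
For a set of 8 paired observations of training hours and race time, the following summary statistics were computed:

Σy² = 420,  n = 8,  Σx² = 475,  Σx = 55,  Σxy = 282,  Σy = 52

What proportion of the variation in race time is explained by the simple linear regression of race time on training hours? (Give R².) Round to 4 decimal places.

Sxx = Σx² − (Σx)²/n = 475 − 378.125 = 96.875
Sxy = Σxy − (Σx)(Σy)/n = 282 − 357.5 = -75.5
Syy = Σy² − (Σy)²/n = 420 − 338 = 82
R² = Sxy²/(Sxx·Syy) = (-75.5)²/(96.875·82) = 0.717577

0.7176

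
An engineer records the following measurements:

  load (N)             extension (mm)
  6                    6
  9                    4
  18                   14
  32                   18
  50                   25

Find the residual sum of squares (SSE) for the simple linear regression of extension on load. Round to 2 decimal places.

18.23

n = 5, Σx = 115, Σy = 67, Σxy = 2150, Σx² = 3965, Σy² = 1197
Sxx = Σx² − (Σx)²/n = 3965 − 2645 = 1320
Sxy = Σxy − (Σx)(Σy)/n = 2150 − 1541 = 609
Syy = Σy² − (Σy)²/n = 1197 − 897.8 = 299.2
b = Sxy/Sxx = 609/1320 = 0.461364
SSE = Syy − b·Sxy = 299.2 − 0.461364·609 = 18.229545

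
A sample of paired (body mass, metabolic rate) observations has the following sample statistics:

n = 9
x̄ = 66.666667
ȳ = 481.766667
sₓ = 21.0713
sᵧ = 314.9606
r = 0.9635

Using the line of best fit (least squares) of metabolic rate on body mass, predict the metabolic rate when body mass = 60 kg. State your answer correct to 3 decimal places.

385.755

b = r · sᵧ/sₓ = 0.9635 · 314.9606/21.0713 = 14.401795
a = ȳ − b·x̄ = 481.766667 − 14.401795·66.666667 = -478.352989
ŷ(60) = a + b·60 = -478.352989 + 14.401795·60 = 385.754697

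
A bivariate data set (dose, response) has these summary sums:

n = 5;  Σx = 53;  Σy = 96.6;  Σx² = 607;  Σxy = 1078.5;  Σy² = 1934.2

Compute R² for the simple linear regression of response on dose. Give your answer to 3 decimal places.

0.969

Sxx = Σx² − (Σx)²/n = 607 − 561.8 = 45.2
Sxy = Σxy − (Σx)(Σy)/n = 1078.5 − 1023.96 = 54.54
Syy = Σy² − (Σy)²/n = 1934.2 − 1866.312 = 67.888
R² = Sxy²/(Sxx·Syy) = (54.54)²/(45.2·67.888) = 0.969391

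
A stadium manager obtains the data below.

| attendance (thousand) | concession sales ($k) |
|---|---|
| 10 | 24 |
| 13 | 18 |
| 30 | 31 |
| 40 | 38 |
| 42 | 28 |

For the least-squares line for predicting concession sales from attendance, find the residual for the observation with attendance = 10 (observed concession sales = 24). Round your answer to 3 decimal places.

n = 5, Σx = 135, Σy = 139, Σxy = 4100, Σx² = 4533
Sxx = Σx² − (Σx)²/n = 4533 − 3645 = 888
Sxy = Σxy − (Σx)(Σy)/n = 4100 − 3753 = 347
b = Sxy/Sxx = 347/888 = 0.390766
a = ȳ − b·x̄ = 27.8 − 0.390766·27 = 17.249324
ŷ(10) = 17.249324 + 0.390766·10 = 21.156982
residual = y − ŷ = 24 − 21.156982 = 2.843018

2.843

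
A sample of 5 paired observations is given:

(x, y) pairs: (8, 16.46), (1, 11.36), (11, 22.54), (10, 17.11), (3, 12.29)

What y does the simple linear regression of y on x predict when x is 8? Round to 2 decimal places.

17.27

n = 5, Σx = 33, Σy = 79.76, Σxy = 598.95, Σx² = 295
Sxx = Σx² − (Σx)²/n = 295 − 217.8 = 77.2
Sxy = Σxy − (Σx)(Σy)/n = 598.95 − 526.416 = 72.534
b = Sxy/Sxx = 72.534/77.2 = 0.939560
a = ȳ − b·x̄ = 15.952 − 0.939560·6.6 = 9.750907
ŷ(8) = a + b·8 = 9.750907 + 0.939560·8 = 17.267383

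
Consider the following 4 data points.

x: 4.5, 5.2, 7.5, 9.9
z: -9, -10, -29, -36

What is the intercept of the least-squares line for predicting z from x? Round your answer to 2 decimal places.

n = 4, Σx = 27.1, Σy = -84, Σxy = -666.4, Σx² = 201.55
Sxx = Σx² − (Σx)²/n = 201.55 − 183.6025 = 17.9475
Sxy = Σxy − (Σx)(Σy)/n = -666.4 − (-569.1) = -97.3
b = Sxy/Sxx = -97.3/17.9475 = -5.421368
a = ȳ − b·x̄ = -21 − (-5.421368)·6.775 = 15.729767

15.73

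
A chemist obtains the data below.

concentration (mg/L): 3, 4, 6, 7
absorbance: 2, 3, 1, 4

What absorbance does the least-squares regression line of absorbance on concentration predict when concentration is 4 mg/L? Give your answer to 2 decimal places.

n = 4, Σx = 20, Σy = 10, Σxy = 52, Σx² = 110
Sxx = Σx² − (Σx)²/n = 110 − 100 = 10
Sxy = Σxy − (Σx)(Σy)/n = 52 − 50 = 2
b = Sxy/Sxx = 2/10 = 0.2
a = ȳ − b·x̄ = 2.5 − 0.2·5 = 1.5
ŷ(4) = a + b·4 = 1.5 + 0.2·4 = 2.3

2.30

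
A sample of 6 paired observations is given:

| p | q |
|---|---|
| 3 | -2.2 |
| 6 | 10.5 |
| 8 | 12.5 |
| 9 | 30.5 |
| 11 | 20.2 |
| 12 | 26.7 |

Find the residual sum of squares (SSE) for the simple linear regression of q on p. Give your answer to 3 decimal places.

178.711

n = 6, Σx = 49, Σy = 98.2, Σxy = 973.5, Σx² = 455, Σy² = 2322.52
Sxx = Σx² − (Σx)²/n = 455 − 400.166667 = 54.833333
Sxy = Σxy − (Σx)(Σy)/n = 973.5 − 801.966667 = 171.533333
Syy = Σy² − (Σy)²/n = 2322.52 − 1607.206667 = 715.313333
b = Sxy/Sxx = 171.533333/54.833333 = 3.128267
SSE = Syy − b·Sxy = 715.313333 − 3.128267·171.533333 = 178.711185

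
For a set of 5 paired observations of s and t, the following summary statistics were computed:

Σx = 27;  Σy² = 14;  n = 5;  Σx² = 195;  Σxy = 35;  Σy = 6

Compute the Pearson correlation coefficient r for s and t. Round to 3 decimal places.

Sxx = Σx² − (Σx)²/n = 195 − 145.8 = 49.2
Sxy = Σxy − (Σx)(Σy)/n = 35 − 32.4 = 2.6
Syy = Σy² − (Σy)²/n = 14 − 7.2 = 6.8
r = Sxy/√(Sxx·Syy) = 2.6/√(334.56) = 2.6/18.290981 = 0.142147

0.142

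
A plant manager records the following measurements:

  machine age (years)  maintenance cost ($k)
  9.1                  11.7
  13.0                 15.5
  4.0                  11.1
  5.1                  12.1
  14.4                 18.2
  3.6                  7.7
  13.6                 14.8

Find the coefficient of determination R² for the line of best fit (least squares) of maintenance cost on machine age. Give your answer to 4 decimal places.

n = 7, Σx = 62.8, Σy = 91.1, Σxy = 905.16, Σx² = 699.1, Σy² = 1256.33
Sxx = Σx² − (Σx)²/n = 699.1 − 563.405714 = 135.694286
Sxy = Σxy − (Σx)(Σy)/n = 905.16 − 817.297143 = 87.862857
Syy = Σy² − (Σy)²/n = 1256.33 − 1185.601429 = 70.728571
R² = Sxy²/(Sxx·Syy) = (87.862857)²/(135.694286·70.728571) = 0.804367

0.8044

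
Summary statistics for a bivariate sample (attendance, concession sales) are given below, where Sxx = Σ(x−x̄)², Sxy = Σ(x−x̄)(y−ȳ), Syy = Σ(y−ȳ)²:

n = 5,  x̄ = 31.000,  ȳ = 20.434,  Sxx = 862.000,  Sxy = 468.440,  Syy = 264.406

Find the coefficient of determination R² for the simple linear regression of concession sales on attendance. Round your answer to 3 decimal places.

0.963

R² = Sxy²/(Sxx·Syy) = (468.44)²/(862·264.406) = 0.962785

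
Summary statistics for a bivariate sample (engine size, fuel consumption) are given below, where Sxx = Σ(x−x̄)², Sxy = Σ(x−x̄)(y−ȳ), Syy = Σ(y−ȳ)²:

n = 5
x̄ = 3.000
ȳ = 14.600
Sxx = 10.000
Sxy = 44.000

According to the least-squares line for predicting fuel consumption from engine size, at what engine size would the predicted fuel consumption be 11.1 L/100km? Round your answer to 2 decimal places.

b = Sxy/Sxx = 44/10 = 4.4
a = ȳ − b·x̄ = 14.6 − 4.4·3 = 1.4
Set a + b·x = 11.1: x = (11.1 − 1.4) / 4.4 = 2.204545

2.20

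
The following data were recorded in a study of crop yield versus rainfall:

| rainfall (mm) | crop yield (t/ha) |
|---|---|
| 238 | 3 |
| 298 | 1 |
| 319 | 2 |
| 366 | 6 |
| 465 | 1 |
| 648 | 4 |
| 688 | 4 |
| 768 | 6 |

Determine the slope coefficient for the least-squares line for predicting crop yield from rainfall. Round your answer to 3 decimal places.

n = 8, Σx = 3790, Σy = 27, Σxy = 14263, Σx² = 2080462
Sxx = Σx² − (Σx)²/n = 2080462 − 1795512.5 = 284949.5
Sxy = Σxy − (Σx)(Σy)/n = 14263 − 12791.25 = 1471.75
b = Sxy/Sxx = 1471.75/284949.5 = 0.005165

0.005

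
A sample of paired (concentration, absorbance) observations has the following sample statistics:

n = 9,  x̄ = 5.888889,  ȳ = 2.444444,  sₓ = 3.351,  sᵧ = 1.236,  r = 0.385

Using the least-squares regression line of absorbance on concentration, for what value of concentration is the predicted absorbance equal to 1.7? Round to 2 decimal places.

0.65

b = r · sᵧ/sₓ = 0.385 · 1.236/3.351 = 0.142005
a = ȳ − b·x̄ = 2.444444 − 0.142005·5.888889 = 1.608190
Set a + b·x = 1.7: x = (1.7 − 1.608190) / 0.142005 = 0.646524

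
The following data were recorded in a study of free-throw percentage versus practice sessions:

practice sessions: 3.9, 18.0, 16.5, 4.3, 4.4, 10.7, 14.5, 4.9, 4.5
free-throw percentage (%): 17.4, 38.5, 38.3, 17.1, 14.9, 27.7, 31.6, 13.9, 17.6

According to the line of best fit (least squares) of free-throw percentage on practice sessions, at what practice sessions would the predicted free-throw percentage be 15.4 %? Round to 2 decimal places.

n = 9, Σx = 81.7, Σy = 217, Σxy = 2433.8, Σx² = 1018.31
Sxx = Σx² − (Σx)²/n = 1018.31 − 741.654444 = 276.655556
Sxy = Σxy − (Σx)(Σy)/n = 2433.8 − 1969.877778 = 463.922222
b = Sxy/Sxx = 463.922222/276.655556 = 1.676895
a = ȳ − b·x̄ = 24.111111 − 1.676895·9.077778 = 8.888634
Set a + b·x = 15.4: x = (15.4 − 8.888634) / 1.676895 = 3.882990

3.88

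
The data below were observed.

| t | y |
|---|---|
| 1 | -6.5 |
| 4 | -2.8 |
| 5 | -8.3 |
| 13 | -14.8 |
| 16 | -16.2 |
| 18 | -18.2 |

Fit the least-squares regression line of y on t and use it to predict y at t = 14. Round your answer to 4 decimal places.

n = 6, Σx = 57, Σy = -66.8, Σxy = -838.4, Σx² = 791
Sxx = Σx² − (Σx)²/n = 791 − 541.5 = 249.5
Sxy = Σxy − (Σx)(Σy)/n = -838.4 − (-634.6) = -203.8
b = Sxy/Sxx = -203.8/249.5 = -0.816834
a = ȳ − b·x̄ = -11.133333 − (-0.816834)·9.5 = -3.373413
ŷ(14) = a + b·14 = -3.373413 + (-0.816834)·14 = -14.809085

-14.8091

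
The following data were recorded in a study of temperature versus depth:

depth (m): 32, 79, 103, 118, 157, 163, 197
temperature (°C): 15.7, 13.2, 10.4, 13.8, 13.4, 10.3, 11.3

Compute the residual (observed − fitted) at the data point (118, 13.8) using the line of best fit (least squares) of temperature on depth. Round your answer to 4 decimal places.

1.1391

n = 7, Σx = 849, Σy = 88.1, Σxy = 10253.6, Σx² = 121825
Sxx = Σx² − (Σx)²/n = 121825 − 102971.571429 = 18853.428571
Sxy = Σxy − (Σx)(Σy)/n = 10253.6 − 10685.271429 = -431.671429
b = Sxy/Sxx = -431.671429/18853.428571 = -0.022896
a = ȳ − b·x̄ = 12.585714 − (-0.022896)·121.285714 = 15.362693
ŷ(118) = 15.362693 + (-0.022896)·118 = 12.660945
residual = y − ŷ = 13.8 − 12.660945 = 1.139055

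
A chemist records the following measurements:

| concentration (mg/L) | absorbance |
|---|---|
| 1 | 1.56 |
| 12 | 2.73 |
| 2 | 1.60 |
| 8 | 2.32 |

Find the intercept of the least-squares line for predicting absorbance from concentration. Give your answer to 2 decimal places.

n = 4, Σx = 23, Σy = 8.21, Σxy = 56.08, Σx² = 213
Sxx = Σx² − (Σx)²/n = 213 − 132.25 = 80.75
Sxy = Σxy − (Σx)(Σy)/n = 56.08 − 47.2075 = 8.8725
b = Sxy/Sxx = 8.8725/80.75 = 0.109876
a = ȳ − b·x̄ = 2.0525 − 0.109876·5.75 = 1.420712

1.42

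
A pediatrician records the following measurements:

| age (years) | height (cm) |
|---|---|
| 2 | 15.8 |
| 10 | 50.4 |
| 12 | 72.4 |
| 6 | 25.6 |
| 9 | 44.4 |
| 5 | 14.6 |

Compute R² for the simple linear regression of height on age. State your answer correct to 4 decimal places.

n = 6, Σx = 44, Σy = 223.2, Σxy = 2030.6, Σx² = 390, Σy² = 10871.44
Sxx = Σx² − (Σx)²/n = 390 − 322.666667 = 67.333333
Sxy = Σxy − (Σx)(Σy)/n = 2030.6 − 1636.8 = 393.8
Syy = Σy² − (Σy)²/n = 10871.44 − 8303.04 = 2568.4
R² = Sxy²/(Sxx·Syy) = (393.8)²/(67.333333·2568.4) = 0.896724

0.8967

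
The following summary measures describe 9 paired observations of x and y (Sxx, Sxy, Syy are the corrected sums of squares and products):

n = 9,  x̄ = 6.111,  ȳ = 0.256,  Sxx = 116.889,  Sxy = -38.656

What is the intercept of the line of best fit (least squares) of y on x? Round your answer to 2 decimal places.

b = Sxy/Sxx = -38.656/116.889 = -0.330707
a = ȳ − b·x̄ = 0.256 − (-0.330707)·6.111 = 2.276950

2.28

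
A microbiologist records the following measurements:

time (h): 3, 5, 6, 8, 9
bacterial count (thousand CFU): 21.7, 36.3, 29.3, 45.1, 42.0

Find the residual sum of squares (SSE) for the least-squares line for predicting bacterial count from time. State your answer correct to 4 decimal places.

n = 5, Σx = 31, Σy = 174.4, Σxy = 1161.2, Σx² = 215, Σy² = 6445.08
Sxx = Σx² − (Σx)²/n = 215 − 192.2 = 22.8
Sxy = Σxy − (Σx)(Σy)/n = 1161.2 − 1081.28 = 79.92
Syy = Σy² − (Σy)²/n = 6445.08 − 6083.072 = 362.008
b = Sxy/Sxx = 79.92/22.8 = 3.505263
SSE = Syy − b·Sxy = 362.008 − 3.505263·79.92 = 81.867368

81.8674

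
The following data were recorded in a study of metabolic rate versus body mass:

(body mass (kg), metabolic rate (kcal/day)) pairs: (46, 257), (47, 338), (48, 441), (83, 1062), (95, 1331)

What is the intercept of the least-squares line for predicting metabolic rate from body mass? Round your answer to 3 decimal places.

n = 5, Σx = 319, Σy = 3429, Σxy = 263467, Σx² = 22543
Sxx = Σx² − (Σx)²/n = 22543 − 20352.2 = 2190.8
Sxy = Σxy − (Σx)(Σy)/n = 263467 − 218770.2 = 44696.8
b = Sxy/Sxx = 44696.8/2190.8 = 20.402045
a = ȳ − b·x̄ = 685.8 − 20.402045·63.8 = -615.850466

-615.850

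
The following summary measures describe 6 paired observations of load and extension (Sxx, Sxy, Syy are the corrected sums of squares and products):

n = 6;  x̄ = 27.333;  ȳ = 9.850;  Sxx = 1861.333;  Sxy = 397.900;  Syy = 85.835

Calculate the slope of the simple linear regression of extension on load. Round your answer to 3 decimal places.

b = Sxy/Sxx = 397.9/1861.333 = 0.213772

0.214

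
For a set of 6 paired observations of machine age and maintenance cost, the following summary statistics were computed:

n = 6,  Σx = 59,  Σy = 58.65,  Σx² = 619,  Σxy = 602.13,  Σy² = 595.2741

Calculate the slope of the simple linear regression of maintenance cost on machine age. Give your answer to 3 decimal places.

Sxx = Σx² − (Σx)²/n = 619 − 580.166667 = 38.833333
Sxy = Σxy − (Σx)(Σy)/n = 602.13 − 576.725 = 25.405
b = Sxy/Sxx = 25.405/38.833333 = 0.654206

0.654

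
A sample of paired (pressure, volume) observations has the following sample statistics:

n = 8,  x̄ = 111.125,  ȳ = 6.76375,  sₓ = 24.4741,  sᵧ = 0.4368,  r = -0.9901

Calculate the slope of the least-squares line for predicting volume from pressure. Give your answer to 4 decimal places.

-0.0177

b = r · sᵧ/sₓ = -0.9901 · 0.4368/24.4741 = -0.017671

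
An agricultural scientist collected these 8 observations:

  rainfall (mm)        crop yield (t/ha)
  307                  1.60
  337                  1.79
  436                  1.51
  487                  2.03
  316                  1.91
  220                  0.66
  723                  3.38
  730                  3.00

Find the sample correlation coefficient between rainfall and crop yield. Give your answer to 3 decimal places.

0.923

n = 8, Σx = 3556, Σy = 15.88, Σxy = 8123.9, Σx² = 1838968, Σy² = 36.6732
Sxx = Σx² − (Σx)²/n = 1838968 − 1580642 = 258326
Sxy = Σxy − (Σx)(Σy)/n = 8123.9 − 7058.66 = 1065.24
Syy = Σy² − (Σy)²/n = 36.6732 − 31.5218 = 5.1514
r = Sxy/√(Sxx·Syy) = 1065.24/√(1330740.5564) = 1065.24/1153.577287 = 0.923423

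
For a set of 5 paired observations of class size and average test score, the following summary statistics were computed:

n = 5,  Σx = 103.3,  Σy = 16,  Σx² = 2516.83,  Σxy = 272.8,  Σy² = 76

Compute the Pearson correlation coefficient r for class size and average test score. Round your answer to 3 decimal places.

Sxx = Σx² − (Σx)²/n = 2516.83 − 2134.178 = 382.652
Sxy = Σxy − (Σx)(Σy)/n = 272.8 − 330.56 = -57.76
Syy = Σy² − (Σy)²/n = 76 − 51.2 = 24.8
r = Sxy/√(Sxx·Syy) = -57.76/√(9489.7696) = -57.76/97.415448 = -0.592924

-0.593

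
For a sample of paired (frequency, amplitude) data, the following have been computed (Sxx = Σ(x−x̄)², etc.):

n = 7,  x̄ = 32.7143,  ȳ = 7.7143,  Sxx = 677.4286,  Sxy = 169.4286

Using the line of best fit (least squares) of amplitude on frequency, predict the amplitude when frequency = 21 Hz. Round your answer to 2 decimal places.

b = Sxy/Sxx = 169.4286/677.4286 = 0.250105
a = ȳ − b·x̄ = 7.7143 − 0.250105·32.7143 = -0.467725
ŷ(21) = a + b·21 = -0.467725 + 0.250105·21 = 4.784489

4.78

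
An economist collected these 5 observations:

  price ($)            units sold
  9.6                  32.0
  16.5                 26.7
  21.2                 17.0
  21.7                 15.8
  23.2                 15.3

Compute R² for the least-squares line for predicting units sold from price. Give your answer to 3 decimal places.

n = 5, Σx = 92.2, Σy = 106.8, Σxy = 1805.97, Σx² = 1822.98, Σy² = 2509.62
Sxx = Σx² − (Σx)²/n = 1822.98 − 1700.168 = 122.812
Sxy = Σxy − (Σx)(Σy)/n = 1805.97 − 1969.392 = -163.422
Syy = Σy² − (Σy)²/n = 2509.62 − 2281.248 = 228.372
R² = Sxy²/(Sxx·Syy) = (-163.422)²/(122.812·228.372) = 0.952220

0.952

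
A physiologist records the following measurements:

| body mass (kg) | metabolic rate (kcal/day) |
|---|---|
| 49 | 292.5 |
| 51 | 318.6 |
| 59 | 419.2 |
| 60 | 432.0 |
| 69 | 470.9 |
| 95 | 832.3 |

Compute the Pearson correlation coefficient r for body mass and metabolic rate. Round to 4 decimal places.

n = 6, Σx = 383, Σy = 2765.5, Σxy = 192794.5, Σx² = 25869, Σy² = 1463884.95
Sxx = Σx² − (Σx)²/n = 25869 − 24448.166667 = 1420.833333
Sxy = Σxy − (Σx)(Σy)/n = 192794.5 − 176531.083333 = 16263.416667
Syy = Σy² − (Σy)²/n = 1463884.95 − 1274665.041667 = 189219.908333
r = Sxy/√(Sxx·Syy) = 16263.416667/√(268849953.090278) = 16263.416667/16396.644568 = 0.991875

0.9919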